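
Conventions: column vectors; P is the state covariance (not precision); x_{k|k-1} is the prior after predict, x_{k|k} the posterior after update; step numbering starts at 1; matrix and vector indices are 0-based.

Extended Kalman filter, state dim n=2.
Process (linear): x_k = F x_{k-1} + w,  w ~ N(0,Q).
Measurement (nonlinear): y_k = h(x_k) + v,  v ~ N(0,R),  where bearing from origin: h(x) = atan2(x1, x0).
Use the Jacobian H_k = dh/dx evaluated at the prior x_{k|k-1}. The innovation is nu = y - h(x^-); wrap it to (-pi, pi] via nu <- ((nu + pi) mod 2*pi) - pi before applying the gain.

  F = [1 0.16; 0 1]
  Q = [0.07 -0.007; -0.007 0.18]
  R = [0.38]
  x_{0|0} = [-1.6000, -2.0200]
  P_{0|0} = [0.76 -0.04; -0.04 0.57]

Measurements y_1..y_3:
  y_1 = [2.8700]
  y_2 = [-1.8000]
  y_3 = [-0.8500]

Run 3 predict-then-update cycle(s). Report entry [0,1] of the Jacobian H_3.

step 1: x^-=[-1.9232, -2.0200]  P^-=[0.8318 0.0442; 0.0442 0.7500]  H_jac=[0.2597 -0.2472]  S=[0.4763]  K=[0.4306; -0.3652]  nu=[-1.0815]  x^+=[-2.3889, -1.6250]  P^+=[0.7435 0.1191; 0.1191 0.6865]
step 2: x^-=[-2.6489, -1.6250]  P^-=[0.8692 0.2219; 0.2219 0.8665]  H_jac=[0.1683 -0.2743]  S=[0.4493]  K=[0.1900; -0.4458]  nu=[0.7913]  x^+=[-2.4985, -1.9778]  P^+=[0.8530 0.2600; 0.2600 0.7772]
step 3: x^-=[-2.8150, -1.9778]  P^-=[1.0261 0.3773; 0.3773 0.9572]  H_jac=[0.1671 -0.2378]  S=[0.4328]  K=[0.1888; -0.3803]  nu=[1.6791]  x^+=[-2.4979, -2.6164]  P^+=[1.0106 0.4084; 0.4084 0.8946]

H_jac[0,1] = -0.2378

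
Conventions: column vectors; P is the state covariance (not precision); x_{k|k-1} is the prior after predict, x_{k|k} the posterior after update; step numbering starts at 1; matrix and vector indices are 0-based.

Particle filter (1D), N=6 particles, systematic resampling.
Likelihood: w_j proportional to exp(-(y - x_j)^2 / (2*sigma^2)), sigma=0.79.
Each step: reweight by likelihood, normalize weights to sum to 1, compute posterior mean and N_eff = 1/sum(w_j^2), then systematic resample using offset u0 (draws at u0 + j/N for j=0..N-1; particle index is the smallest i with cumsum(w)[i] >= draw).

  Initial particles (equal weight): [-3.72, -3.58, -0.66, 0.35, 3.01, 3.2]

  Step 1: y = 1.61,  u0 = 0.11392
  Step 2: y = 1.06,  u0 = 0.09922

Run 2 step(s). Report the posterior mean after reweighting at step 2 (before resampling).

post_mean = 0.5033

step 1: w=[0.0000, 0.0000, 0.0253, 0.4405, 0.3269, 0.2073]  mean=1.7848  Neff=2.9028  idx=[3, 3, 3, 4, 4, 5]
step 2: w=[0.3144, 0.3144, 0.3144, 0.0224, 0.0224, 0.0120]  mean=0.5033  Neff=3.3590  idx=[0, 0, 1, 1, 2, 2]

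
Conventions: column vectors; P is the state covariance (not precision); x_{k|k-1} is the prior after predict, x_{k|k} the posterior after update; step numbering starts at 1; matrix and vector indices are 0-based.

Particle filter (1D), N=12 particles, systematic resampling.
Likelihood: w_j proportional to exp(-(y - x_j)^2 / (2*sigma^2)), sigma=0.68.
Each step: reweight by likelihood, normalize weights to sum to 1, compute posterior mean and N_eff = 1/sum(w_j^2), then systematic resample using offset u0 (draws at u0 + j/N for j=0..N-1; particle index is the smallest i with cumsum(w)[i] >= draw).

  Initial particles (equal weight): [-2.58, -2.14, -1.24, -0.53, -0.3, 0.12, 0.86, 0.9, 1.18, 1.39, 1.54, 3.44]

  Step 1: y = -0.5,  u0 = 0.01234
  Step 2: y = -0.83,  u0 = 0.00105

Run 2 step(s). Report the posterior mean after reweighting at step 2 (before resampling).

step 1: w=[0.0026, 0.0153, 0.1550, 0.2800, 0.2684, 0.1849, 0.0379, 0.0337, 0.0132, 0.0059, 0.0031, 0.0000]  mean=-0.3468  Neff=4.7246  idx=[1, 2, 3, 3, 3, 3, 4, 4, 4, 5, 5, 6]
step 2: w=[0.0205, 0.1092, 0.1189, 0.1189, 0.1189, 0.1189, 0.0967, 0.0967, 0.0967, 0.0494, 0.0494, 0.0060]  mean=-0.5013  Neff=9.8201  idx=[0, 1, 2, 3, 3, 4, 5, 5, 6, 7, 8, 9]

post_mean = -0.5013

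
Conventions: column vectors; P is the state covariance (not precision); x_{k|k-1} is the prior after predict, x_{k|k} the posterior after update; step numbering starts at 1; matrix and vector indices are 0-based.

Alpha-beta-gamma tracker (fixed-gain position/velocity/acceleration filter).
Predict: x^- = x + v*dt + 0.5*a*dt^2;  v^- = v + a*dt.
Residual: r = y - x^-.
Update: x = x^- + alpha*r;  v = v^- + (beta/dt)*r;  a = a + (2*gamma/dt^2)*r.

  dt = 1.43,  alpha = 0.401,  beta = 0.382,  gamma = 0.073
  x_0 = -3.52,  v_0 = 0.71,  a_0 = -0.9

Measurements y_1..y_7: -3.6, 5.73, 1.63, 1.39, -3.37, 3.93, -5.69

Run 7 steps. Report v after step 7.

v_post = -2.1591

step 1: x_pred=-3.4249  r=-0.1751  x^+=-3.4951  v^+=-0.6238  a^+=-0.9125
step 2: x_pred=-5.3201  r=11.0501  x^+=-0.8890  v^+=1.0232  a^+=-0.1236
step 3: x_pred=0.4478  r=1.1822  x^+=0.9219  v^+=1.1623  a^+=-0.0392
step 4: x_pred=2.5439  r=-1.1539  x^+=2.0812  v^+=0.7981  a^+=-0.1215
step 5: x_pred=3.0982  r=-6.4682  x^+=0.5044  v^+=-1.1036  a^+=-0.5833
step 6: x_pred=-1.6702  r=5.6002  x^+=0.5755  v^+=-0.4418  a^+=-0.1835
step 7: x_pred=-0.2439  r=-5.4461  x^+=-2.4278  v^+=-2.1591  a^+=-0.5723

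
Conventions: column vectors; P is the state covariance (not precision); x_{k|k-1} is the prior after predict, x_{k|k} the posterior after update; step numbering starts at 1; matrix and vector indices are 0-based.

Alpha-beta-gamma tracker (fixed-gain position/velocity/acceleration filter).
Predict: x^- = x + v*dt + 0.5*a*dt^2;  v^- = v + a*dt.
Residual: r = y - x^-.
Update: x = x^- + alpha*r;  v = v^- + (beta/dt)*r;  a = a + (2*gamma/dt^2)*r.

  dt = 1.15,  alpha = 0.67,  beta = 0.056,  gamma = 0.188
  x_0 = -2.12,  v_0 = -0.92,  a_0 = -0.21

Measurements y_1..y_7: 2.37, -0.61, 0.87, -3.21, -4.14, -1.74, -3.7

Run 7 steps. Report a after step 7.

a_post = -1.9211

step 1: x_pred=-3.3169  r=5.6869  x^+=0.4933  v^+=-0.8846  a^+=1.4068
step 2: x_pred=0.4063  r=-1.0163  x^+=-0.2746  v^+=0.6838  a^+=1.1179
step 3: x_pred=1.2509  r=-0.3809  x^+=0.9957  v^+=1.9508  a^+=1.0096
step 4: x_pred=3.9067  r=-7.1167  x^+=-0.8615  v^+=2.7652  a^+=-1.0138
step 5: x_pred=1.6482  r=-5.7882  x^+=-2.2299  v^+=1.3175  a^+=-2.6594
step 6: x_pred=-2.4733  r=0.7333  x^+=-1.9820  v^+=-1.7051  a^+=-2.4509
step 7: x_pred=-5.5635  r=1.8635  x^+=-4.3150  v^+=-4.4329  a^+=-1.9211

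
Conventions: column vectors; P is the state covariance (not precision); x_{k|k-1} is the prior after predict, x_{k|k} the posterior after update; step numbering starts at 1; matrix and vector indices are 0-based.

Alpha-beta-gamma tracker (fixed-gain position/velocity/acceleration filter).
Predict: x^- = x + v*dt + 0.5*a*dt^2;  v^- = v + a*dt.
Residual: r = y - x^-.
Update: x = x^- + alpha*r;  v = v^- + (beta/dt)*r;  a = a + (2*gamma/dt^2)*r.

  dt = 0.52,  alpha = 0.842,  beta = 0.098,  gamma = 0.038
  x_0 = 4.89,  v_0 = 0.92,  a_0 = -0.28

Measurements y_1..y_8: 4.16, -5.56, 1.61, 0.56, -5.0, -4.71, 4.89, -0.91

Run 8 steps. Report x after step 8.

step 1: x_pred=5.3305  r=-1.1705  x^+=4.3449  v^+=0.5538  a^+=-0.6090
step 2: x_pred=4.5506  r=-10.1106  x^+=-3.9625  v^+=-1.6683  a^+=-3.4507
step 3: x_pred=-5.2966  r=6.9066  x^+=0.5188  v^+=-2.1611  a^+=-1.5095
step 4: x_pred=-0.8091  r=1.3691  x^+=0.3437  v^+=-2.6880  a^+=-1.1247
step 5: x_pred=-1.2062  r=-3.7938  x^+=-4.4006  v^+=-3.9879  a^+=-2.1910
step 6: x_pred=-6.7705  r=2.0605  x^+=-5.0356  v^+=-4.7389  a^+=-1.6119
step 7: x_pred=-7.7177  r=12.6077  x^+=2.8980  v^+=-3.2010  a^+=1.9317
step 8: x_pred=1.4946  r=-2.4046  x^+=-0.5301  v^+=-2.6497  a^+=1.2558

x_post = -0.5301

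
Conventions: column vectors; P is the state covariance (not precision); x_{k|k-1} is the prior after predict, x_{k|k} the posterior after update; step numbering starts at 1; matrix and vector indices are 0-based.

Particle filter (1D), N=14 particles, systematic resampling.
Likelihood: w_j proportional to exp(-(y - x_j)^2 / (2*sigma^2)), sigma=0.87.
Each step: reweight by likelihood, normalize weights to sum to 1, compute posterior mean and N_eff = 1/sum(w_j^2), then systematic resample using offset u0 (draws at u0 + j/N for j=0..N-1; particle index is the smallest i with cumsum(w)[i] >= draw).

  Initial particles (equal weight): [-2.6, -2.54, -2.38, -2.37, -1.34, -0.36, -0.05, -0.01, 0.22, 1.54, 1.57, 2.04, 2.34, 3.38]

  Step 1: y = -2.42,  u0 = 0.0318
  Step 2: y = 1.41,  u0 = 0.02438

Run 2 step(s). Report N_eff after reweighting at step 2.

step 1: w=[0.2153, 0.2179, 0.2197, 0.2196, 0.1018, 0.0133, 0.0054, 0.0047, 0.0022, 0.0000, 0.0000, 0.0000, 0.0000, 0.0000]  mean=-2.2977  Neff=4.9767  idx=[0, 0, 0, 1, 1, 1, 2, 2, 2, 3, 3, 3, 4, 4]
step 2: w=[0.0017, 0.0017, 0.0017, 0.0024, 0.0024, 0.0024, 0.0053, 0.0053, 0.0053, 0.0056, 0.0056, 0.0056, 0.4775, 0.4775]  mean=-1.3890  Neff=2.1924  idx=[8, 12, 12, 12, 12, 12, 12, 13, 13, 13, 13, 13, 13, 13]

N_eff = 2.1924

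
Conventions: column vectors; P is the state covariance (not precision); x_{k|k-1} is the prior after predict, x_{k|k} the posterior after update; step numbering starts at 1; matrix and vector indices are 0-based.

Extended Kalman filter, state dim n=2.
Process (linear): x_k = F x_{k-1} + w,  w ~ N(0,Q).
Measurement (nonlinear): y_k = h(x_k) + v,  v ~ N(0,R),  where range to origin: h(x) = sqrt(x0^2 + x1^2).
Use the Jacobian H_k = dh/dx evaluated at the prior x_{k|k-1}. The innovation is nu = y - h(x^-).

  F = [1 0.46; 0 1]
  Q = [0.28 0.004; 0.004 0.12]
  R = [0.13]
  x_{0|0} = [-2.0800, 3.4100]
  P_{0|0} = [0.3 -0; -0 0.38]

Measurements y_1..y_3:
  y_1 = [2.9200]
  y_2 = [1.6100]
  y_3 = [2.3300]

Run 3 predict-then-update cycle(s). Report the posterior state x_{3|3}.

x_post = [0.5692, 2.2274]

step 1: x^-=[-0.5114, 3.4100]  P^-=[0.6604 0.1788; 0.1788 0.5000]  H_jac=[-0.1483 0.9889]  S=[0.5811]  K=[0.1357; 0.8053]  nu=[-0.5281]  x^+=[-0.5831, 2.9847]  P^+=[0.6497 0.1153; 0.1153 0.1232]
step 2: x^-=[0.7899, 2.9847]  P^-=[1.0618 0.1759; 0.1759 0.2432]  H_jac=[0.2558 0.9667]  S=[0.5138]  K=[0.8598; 0.5451]  nu=[-1.4774]  x^+=[-0.4804, 2.1793]  P^+=[0.6820 -0.0649; -0.0649 0.0905]
step 3: x^-=[0.5220, 2.1793]  P^-=[0.9215 -0.0193; -0.0193 0.2105]  H_jac=[0.2330 0.9725]  S=[0.3703]  K=[0.5291; 0.5406]  nu=[0.0891]  x^+=[0.5692, 2.2274]  P^+=[0.8178 -0.1252; -0.1252 0.1023]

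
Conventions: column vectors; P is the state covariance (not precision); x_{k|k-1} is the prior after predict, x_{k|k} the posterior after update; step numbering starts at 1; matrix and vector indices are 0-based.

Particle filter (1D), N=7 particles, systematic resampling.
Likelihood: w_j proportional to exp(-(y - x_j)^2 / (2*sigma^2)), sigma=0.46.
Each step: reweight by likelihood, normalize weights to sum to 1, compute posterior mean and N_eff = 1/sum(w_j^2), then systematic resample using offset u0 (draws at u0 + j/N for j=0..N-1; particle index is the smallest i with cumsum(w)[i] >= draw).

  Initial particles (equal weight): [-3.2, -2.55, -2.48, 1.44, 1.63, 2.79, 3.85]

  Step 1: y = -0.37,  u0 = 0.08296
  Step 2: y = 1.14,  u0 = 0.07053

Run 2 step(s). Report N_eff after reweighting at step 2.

step 1: w=[0.0000, 0.0240, 0.0488, 0.7853, 0.1420, 0.0000, 0.0000]  mean=1.1800  Neff=1.5631  idx=[3, 3, 3, 3, 3, 3, 4]
step 2: w=[0.1492, 0.1492, 0.1492, 0.1492, 0.1492, 0.1492, 0.1047]  mean=1.4599  Neff=6.9176  idx=[0, 1, 2, 3, 4, 5, 6]

N_eff = 6.9176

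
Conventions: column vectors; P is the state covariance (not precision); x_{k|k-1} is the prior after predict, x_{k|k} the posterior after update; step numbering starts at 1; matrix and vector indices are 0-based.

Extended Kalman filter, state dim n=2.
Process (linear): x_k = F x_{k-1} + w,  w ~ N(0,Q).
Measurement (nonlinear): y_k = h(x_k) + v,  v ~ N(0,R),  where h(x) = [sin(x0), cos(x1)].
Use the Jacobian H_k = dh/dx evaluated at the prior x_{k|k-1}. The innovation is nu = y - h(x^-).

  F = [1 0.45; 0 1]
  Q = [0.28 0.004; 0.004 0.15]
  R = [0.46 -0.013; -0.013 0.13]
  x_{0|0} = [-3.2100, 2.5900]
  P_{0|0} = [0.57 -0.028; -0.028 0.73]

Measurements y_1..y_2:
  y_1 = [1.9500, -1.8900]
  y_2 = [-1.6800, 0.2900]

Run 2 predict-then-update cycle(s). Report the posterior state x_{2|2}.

x_post = [-1.1312, 4.6909]

step 1: x^-=[-2.0445, 2.5900]  P^-=[0.9726 0.3045; 0.3045 0.8800]  H_jac=[-0.4562 0.0000; 0.0000 -0.5240]  S=[0.6624 0.0598; 0.0598 0.3717]  K=[-0.6404 -0.3263; -0.0991 -1.2248]  nu=[2.8399, -1.0383]  x^+=[-3.5243, 3.5802]  P^+=[0.6364 0.0651; 0.0651 0.3014]
step 2: x^-=[-1.9132, 3.5802]  P^-=[1.0360 0.2047; 0.2047 0.4514]  H_jac=[-0.3357 0.0000; 0.0000 0.4247]  S=[0.5768 -0.0422; -0.0422 0.2114]  K=[-0.5814 0.2952; -0.0536 0.8961]  nu=[-0.7380, 1.1953]  x^+=[-1.1312, 4.6909]  P^+=[0.8081 0.1081; 0.1081 0.2759]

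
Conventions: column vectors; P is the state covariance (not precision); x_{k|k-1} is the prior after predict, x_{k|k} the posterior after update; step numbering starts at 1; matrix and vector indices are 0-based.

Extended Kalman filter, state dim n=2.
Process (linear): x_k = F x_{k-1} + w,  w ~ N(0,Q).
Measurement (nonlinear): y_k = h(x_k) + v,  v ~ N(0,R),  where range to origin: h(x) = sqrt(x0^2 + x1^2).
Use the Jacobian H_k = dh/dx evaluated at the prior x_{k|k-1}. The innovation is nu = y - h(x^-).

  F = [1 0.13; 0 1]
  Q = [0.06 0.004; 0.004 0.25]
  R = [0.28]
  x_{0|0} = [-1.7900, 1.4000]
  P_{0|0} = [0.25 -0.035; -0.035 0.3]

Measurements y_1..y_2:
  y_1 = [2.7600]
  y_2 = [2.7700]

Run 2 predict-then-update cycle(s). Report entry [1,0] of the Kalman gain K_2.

K[1,0] = 0.5657

step 1: x^-=[-1.6080, 1.4000]  P^-=[0.3060 0.0080; 0.0080 0.5500]  H_jac=[-0.7542 0.6566]  S=[0.6833]  K=[-0.3300; 0.5197]  nu=[0.6279]  x^+=[-1.8153, 1.7264]  P^+=[0.2315 0.1252; 0.1252 0.3654]
step 2: x^-=[-1.5908, 1.7264]  P^-=[0.3303 0.1767; 0.1767 0.6154]  H_jac=[-0.6776 0.7354]  S=[0.5884]  K=[-0.1595; 0.5657]  nu=[0.4224]  x^+=[-1.6582, 1.9653]  P^+=[0.3153 0.2298; 0.2298 0.4272]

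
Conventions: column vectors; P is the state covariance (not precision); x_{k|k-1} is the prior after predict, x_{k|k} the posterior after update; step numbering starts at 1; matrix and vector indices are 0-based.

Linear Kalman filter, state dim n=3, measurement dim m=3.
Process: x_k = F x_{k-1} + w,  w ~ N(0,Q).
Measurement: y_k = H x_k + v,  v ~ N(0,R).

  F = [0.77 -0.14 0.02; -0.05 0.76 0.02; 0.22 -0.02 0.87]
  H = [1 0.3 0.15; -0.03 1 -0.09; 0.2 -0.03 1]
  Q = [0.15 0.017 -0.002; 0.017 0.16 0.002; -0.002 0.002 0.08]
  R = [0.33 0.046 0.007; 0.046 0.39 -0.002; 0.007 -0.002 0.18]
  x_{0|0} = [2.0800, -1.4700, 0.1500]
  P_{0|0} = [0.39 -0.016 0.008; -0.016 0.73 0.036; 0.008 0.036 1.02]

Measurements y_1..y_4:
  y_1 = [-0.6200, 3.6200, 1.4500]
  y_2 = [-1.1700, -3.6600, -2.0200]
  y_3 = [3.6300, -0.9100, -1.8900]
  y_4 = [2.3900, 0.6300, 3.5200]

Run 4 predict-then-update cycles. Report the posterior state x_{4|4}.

step 1: x^-=[1.8104, -1.2182, 0.6175]  P^-=[0.3994 -0.0842 0.0856; -0.0842 0.5853 0.0251; 0.0856 0.0251 0.8732]  S=[0.7792 0.1094 0.3057; 0.1094 0.9837 -0.0963; 0.3057 -0.0963 1.1034]  K=[0.5224 -0.1644 -0.0068; 0.0239 0.5962 0.0371; -0.0375 0.0274 0.8189]  nu=[-2.1576, 4.9481, 0.4339]  x^+=[-0.1330, 1.6965, 1.1895]  P^+=[0.1813 -0.0377 -0.0346; -0.0377 0.2342 0.0202; -0.0346 0.0202 0.1546]
step 2: x^-=[-0.3162, 1.3198, 0.9717]  P^-=[0.2691 -0.0374 0.0080; -0.0374 0.2994 0.0075; 0.0080 0.0075 0.1923]  S=[0.6110 0.0882 0.0963; 0.0882 0.6921 -0.0303; 0.0963 -0.0303 0.3865]  K=[0.4343 -0.1202 0.0452; 0.0248 0.4302 0.0043; -0.0172 0.0098 0.5061]  nu=[-1.3955, -4.9018, -2.8888]  x^+=[-0.4638, -0.8362, -0.5145]  P^+=[0.1482 -0.0242 -0.0189; -0.0242 0.1691 0.0100; -0.0189 0.0100 0.0950]
step 3: x^-=[-0.2503, -0.6226, -0.5329]  P^-=[0.2458 -0.0212 0.0124; -0.0212 0.2603 0.0027; 0.0124 0.0027 0.1518]  S=[0.5939 0.0929 0.0895; 0.0929 0.6526 -0.0270; 0.0895 -0.0270 0.3469]  K=[0.4124 -0.1014 0.0649; 0.0357 0.3941 -0.0053; -0.0071 0.0022 0.4465]  nu=[4.1471, -0.3429, -1.3257]  x^+=[1.4087, -0.6026, -1.1550]  P^+=[0.1393 -0.0178 -0.0136; -0.0178 0.1554 0.0067; -0.0136 0.0067 0.0832]
step 4: x^-=[1.1460, -0.5515, -0.6829]  P^-=[0.2390 -0.0155 0.0143; -0.0155 0.2517 0.0015; 0.0143 0.0015 0.1445]  S=[0.5901 0.0959 0.0889; 0.0959 0.6439 -0.0262; 0.0889 -0.0262 0.3401]  K=[0.4056 -0.0947 0.0706; 0.0407 0.3851 -0.0077; -0.0036 -0.0002 0.4341]  nu=[1.5119, 1.1545, 3.9571]  x^+=[1.9291, -0.0759, 1.0291]  P^+=[0.1364 -0.0154 -0.0120; -0.0154 0.1521 0.0058; -0.0120 0.0058 0.0807]

x_post = [1.9291, -0.0759, 1.0291]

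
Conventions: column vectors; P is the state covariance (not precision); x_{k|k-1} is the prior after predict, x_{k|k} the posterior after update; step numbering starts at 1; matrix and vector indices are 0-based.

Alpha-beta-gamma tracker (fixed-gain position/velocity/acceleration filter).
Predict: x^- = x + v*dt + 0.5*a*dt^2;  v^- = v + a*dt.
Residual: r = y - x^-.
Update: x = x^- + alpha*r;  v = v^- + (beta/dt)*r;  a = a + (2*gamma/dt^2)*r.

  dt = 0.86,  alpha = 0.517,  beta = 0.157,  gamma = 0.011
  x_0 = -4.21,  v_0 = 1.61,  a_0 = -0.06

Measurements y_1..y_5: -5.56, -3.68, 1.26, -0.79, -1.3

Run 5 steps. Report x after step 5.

x_post = -0.2356

step 1: x_pred=-2.8476  r=-2.7124  x^+=-4.2499  v^+=1.0632  a^+=-0.1407
step 2: x_pred=-3.3876  r=-0.2924  x^+=-3.5387  v^+=0.8889  a^+=-0.1494
step 3: x_pred=-2.8296  r=4.0896  x^+=-0.7153  v^+=1.5070  a^+=-0.0277
step 4: x_pred=0.5705  r=-1.3605  x^+=-0.1329  v^+=1.2348  a^+=-0.0682
step 5: x_pred=0.9038  r=-2.2038  x^+=-0.2356  v^+=0.7738  a^+=-0.1338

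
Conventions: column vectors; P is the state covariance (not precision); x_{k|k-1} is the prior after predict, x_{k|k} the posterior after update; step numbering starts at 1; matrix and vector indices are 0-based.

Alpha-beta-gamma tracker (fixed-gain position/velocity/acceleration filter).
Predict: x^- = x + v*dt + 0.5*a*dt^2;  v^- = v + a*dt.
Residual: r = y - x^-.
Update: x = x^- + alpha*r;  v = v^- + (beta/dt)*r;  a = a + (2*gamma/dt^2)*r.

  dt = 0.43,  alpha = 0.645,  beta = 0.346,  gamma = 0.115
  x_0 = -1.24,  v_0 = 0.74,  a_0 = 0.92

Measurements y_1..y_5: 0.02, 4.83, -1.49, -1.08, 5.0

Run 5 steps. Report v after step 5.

v_post = 0.5728

step 1: x_pred=-0.8367  r=0.8567  x^+=-0.2841  v^+=1.8250  a^+=1.9857
step 2: x_pred=0.6842  r=4.1458  x^+=3.3582  v^+=6.0148  a^+=7.1428
step 3: x_pred=6.6049  r=-8.0949  x^+=1.3837  v^+=2.5726  a^+=-2.9266
step 4: x_pred=2.2193  r=-3.2993  x^+=0.0913  v^+=-1.3407  a^+=-7.0307
step 5: x_pred=-1.1352  r=6.1352  x^+=2.8220  v^+=0.5728  a^+=0.6010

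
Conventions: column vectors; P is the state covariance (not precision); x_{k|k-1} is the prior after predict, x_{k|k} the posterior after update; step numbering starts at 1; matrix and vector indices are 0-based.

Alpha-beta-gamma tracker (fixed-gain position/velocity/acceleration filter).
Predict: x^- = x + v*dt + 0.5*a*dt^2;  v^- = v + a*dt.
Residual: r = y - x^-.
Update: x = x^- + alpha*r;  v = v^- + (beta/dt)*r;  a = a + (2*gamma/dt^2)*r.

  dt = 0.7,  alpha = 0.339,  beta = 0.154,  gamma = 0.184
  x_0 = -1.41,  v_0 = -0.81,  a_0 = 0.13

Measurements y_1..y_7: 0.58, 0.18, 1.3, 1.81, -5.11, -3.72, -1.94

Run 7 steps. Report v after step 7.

step 1: x_pred=-1.9451  r=2.5252  x^+=-1.0891  v^+=-0.1635  a^+=2.0264
step 2: x_pred=-0.7071  r=0.8871  x^+=-0.4064  v^+=1.4502  a^+=2.6926
step 3: x_pred=1.2685  r=0.0315  x^+=1.2792  v^+=3.3420  a^+=2.7163
step 4: x_pred=4.2841  r=-2.4741  x^+=3.4453  v^+=4.6991  a^+=0.8583
step 5: x_pred=6.9450  r=-12.0550  x^+=2.8584  v^+=2.6478  a^+=-8.1953
step 6: x_pred=2.7040  r=-6.4240  x^+=0.5262  v^+=-4.5022  a^+=-13.0198
step 7: x_pred=-5.8151  r=3.8751  x^+=-4.5015  v^+=-12.7635  a^+=-10.1095

v_post = -12.7635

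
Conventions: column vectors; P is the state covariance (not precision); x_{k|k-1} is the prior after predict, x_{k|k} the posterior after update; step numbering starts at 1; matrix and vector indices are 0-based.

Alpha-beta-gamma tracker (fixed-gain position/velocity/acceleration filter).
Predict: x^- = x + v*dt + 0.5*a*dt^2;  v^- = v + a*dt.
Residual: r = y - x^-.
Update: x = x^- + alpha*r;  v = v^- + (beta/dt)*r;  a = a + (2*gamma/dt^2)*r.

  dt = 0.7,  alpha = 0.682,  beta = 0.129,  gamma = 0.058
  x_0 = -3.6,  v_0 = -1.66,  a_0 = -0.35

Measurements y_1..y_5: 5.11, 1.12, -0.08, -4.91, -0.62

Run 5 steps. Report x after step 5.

step 1: x_pred=-4.8478  r=9.9578  x^+=1.9434  v^+=-0.0699  a^+=2.0073
step 2: x_pred=2.3863  r=-1.2663  x^+=1.5227  v^+=1.1019  a^+=1.7076
step 3: x_pred=2.7123  r=-2.7923  x^+=0.8080  v^+=1.7826  a^+=1.0465
step 4: x_pred=2.3122  r=-7.2222  x^+=-2.6134  v^+=1.1842  a^+=-0.6632
step 5: x_pred=-1.9469  r=1.3269  x^+=-1.0420  v^+=0.9645  a^+=-0.3491

x_post = -1.0420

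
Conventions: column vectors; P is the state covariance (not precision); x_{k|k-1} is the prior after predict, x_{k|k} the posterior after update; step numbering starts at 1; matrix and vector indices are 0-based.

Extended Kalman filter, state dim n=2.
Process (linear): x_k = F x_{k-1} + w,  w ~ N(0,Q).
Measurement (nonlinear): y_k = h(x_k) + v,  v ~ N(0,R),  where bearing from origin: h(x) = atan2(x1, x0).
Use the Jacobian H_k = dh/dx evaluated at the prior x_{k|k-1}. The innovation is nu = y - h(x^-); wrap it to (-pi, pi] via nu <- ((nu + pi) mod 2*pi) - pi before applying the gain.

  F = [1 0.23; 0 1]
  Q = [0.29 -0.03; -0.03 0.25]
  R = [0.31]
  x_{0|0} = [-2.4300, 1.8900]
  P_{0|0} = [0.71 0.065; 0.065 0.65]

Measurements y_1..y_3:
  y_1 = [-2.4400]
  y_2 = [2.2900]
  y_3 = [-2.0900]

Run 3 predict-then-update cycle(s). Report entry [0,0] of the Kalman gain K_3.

step 1: x^-=[-1.9953, 1.8900]  P^-=[1.0643 0.1845; 0.1845 0.9000]  H_jac=[-0.2502 -0.2642]  S=[0.4638]  K=[-0.6792; -0.6121]  nu=[1.4599]  x^+=[-2.9869, 0.9964]  P^+=[0.8503 -0.0083; -0.0083 0.7262]
step 2: x^-=[-2.7577, 0.9964]  P^-=[1.1749 0.1287; 0.1287 0.9762]  H_jac=[-0.1159 -0.3207]  S=[0.4358]  K=[-0.4072; -0.7528]  nu=[-0.5049]  x^+=[-2.5522, 1.3764]  P^+=[1.1026 -0.0049; -0.0049 0.7293]
step 3: x^-=[-2.2356, 1.3764]  P^-=[1.4290 0.1329; 0.1329 0.9793]  H_jac=[-0.1997 -0.3244]  S=[0.4872]  K=[-0.6742; -0.7064]  nu=[1.6035]  x^+=[-3.3166, 0.2438]  P^+=[1.2075 -0.0992; -0.0992 0.7362]

K[0,0] = -0.6742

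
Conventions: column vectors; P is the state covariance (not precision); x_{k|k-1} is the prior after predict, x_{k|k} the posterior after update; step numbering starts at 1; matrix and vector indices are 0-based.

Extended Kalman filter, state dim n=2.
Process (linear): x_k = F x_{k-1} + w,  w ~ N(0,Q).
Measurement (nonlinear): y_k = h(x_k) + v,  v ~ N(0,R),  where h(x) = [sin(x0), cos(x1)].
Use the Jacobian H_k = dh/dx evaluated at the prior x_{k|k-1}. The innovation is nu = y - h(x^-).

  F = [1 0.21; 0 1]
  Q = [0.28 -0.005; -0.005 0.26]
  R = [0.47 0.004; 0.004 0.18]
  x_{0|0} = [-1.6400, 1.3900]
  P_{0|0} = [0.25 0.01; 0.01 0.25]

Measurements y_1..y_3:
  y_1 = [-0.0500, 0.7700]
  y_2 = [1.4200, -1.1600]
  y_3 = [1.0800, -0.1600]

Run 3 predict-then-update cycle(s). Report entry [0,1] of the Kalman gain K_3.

K[0,1] = -0.0489

step 1: x^-=[-1.3481, 1.3900]  P^-=[0.5452 0.0575; 0.0575 0.5100]  H_jac=[0.2209 0.0000; 0.0000 -0.9837]  S=[0.4966 -0.0085; -0.0085 0.6735]  K=[0.2411 -0.0809; 0.0128 -0.7447]  nu=[0.9253, 0.5902]  x^+=[-1.1728, 0.9624]  P^+=[0.5116 0.0138; 0.0138 0.1362]
step 2: x^-=[-0.9707, 0.9624]  P^-=[0.8034 0.0374; 0.0374 0.3962]  H_jac=[0.5647 0.0000; 0.0000 -0.8205]  S=[0.7262 -0.0133; -0.0133 0.4468]  K=[0.6238 -0.0501; 0.0157 -0.7272]  nu=[2.2453, -1.7316]  x^+=[0.5168, 2.2570]  P^+=[0.5188 0.0080; 0.0080 0.1595]
step 3: x^-=[0.9908, 2.2570]  P^-=[0.8092 0.0364; 0.0364 0.4195]  H_jac=[0.5481 0.0000; 0.0000 -0.7737]  S=[0.7131 -0.0115; -0.0115 0.4311]  K=[0.6212 -0.0489; 0.0159 -0.7524]  nu=[0.2436, 0.4736]  x^+=[1.1189, 1.9045]  P^+=[0.5323 0.0082; 0.0082 0.1750]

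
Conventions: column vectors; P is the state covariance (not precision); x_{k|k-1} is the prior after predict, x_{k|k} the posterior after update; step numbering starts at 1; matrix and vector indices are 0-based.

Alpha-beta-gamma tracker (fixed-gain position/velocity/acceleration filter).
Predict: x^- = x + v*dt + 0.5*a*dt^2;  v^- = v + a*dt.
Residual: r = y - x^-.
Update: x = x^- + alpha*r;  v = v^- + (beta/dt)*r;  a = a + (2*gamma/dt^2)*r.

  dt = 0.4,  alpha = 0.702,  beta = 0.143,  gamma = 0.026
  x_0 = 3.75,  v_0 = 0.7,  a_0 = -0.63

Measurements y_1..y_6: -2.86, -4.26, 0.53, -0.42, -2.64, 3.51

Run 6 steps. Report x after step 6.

x_post = 1.2368

step 1: x_pred=3.9796  r=-6.8396  x^+=-0.8218  v^+=-1.9972  a^+=-2.8529
step 2: x_pred=-1.8489  r=-2.4111  x^+=-3.5415  v^+=-4.0003  a^+=-3.6365
step 3: x_pred=-5.4325  r=5.9625  x^+=-1.2468  v^+=-3.3233  a^+=-1.6987
step 4: x_pred=-2.7120  r=2.2920  x^+=-1.1030  v^+=-3.1833  a^+=-0.9538
step 5: x_pred=-2.4527  r=-0.1873  x^+=-2.5842  v^+=-3.6318  a^+=-1.0146
step 6: x_pred=-4.1181  r=7.6281  x^+=1.2368  v^+=-1.3106  a^+=1.4645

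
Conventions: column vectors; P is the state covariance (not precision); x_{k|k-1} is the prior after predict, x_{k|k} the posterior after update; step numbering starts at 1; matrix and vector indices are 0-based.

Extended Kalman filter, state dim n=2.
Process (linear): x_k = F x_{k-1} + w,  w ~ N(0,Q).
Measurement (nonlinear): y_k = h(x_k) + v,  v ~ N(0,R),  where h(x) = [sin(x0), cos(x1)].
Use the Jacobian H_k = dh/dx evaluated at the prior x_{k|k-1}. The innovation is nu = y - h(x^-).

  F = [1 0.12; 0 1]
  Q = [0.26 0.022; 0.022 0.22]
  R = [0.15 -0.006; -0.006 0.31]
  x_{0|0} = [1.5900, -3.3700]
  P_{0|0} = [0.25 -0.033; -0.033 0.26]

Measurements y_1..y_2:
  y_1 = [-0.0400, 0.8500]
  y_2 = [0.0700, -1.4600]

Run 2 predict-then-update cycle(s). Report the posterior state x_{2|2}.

x_post = [0.0445, -3.3999]

step 1: x^-=[1.1856, -3.3700]  P^-=[0.5058 0.0202; 0.0202 0.4800]  H_jac=[0.3757 0.0000; 0.0000 -0.2264]  S=[0.2214 -0.0077; -0.0077 0.3346]  K=[0.8586 0.0061; 0.0230 -0.3243]  nu=[-0.9667, 1.8240]  x^+=[0.3668, -3.9837]  P^+=[0.3427 0.0144; 0.0144 0.4446]
step 2: x^-=[-0.1113, -3.9837]  P^-=[0.6125 0.0897; 0.0897 0.6646]  H_jac=[0.9938 0.0000; 0.0000 -0.7461]  S=[0.7550 -0.0725; -0.0725 0.6799]  K=[0.8051 -0.0126; 0.0485 -0.7241]  nu=[0.1811, -0.7941]  x^+=[0.0445, -3.3999]  P^+=[0.1216 0.0117; 0.0117 0.3013]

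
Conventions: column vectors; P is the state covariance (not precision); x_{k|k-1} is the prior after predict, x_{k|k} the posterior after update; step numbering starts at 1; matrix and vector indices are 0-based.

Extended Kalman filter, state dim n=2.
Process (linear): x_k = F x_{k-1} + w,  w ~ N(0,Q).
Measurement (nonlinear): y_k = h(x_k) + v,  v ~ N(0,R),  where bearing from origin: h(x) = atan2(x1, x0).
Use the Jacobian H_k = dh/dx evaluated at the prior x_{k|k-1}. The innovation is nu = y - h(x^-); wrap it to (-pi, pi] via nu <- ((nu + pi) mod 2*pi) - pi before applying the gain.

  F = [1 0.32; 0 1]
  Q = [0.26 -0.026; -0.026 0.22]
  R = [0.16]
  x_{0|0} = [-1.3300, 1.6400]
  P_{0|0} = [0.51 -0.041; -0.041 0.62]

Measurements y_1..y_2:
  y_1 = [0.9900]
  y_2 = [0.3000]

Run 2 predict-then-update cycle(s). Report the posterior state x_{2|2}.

x_post = [1.7016, 1.8862]

step 1: x^-=[-0.8052, 1.6400]  P^-=[0.8072 0.1314; 0.1314 0.8400]  H_jac=[-0.4913 -0.2412]  S=[0.4349]  K=[-0.9849; -0.6144]  nu=[-1.0372]  x^+=[0.2163, 2.2772]  P^+=[0.3854 -0.1317; -0.1317 0.6758]
step 2: x^-=[0.9450, 2.2772]  P^-=[0.6303 0.0585; 0.0585 0.8958]  H_jac=[-0.3746 0.1555]  S=[0.2633]  K=[-0.8623; 0.4457]  nu=[-0.8774]  x^+=[1.7016, 1.8862]  P^+=[0.4345 0.1597; 0.1597 0.8435]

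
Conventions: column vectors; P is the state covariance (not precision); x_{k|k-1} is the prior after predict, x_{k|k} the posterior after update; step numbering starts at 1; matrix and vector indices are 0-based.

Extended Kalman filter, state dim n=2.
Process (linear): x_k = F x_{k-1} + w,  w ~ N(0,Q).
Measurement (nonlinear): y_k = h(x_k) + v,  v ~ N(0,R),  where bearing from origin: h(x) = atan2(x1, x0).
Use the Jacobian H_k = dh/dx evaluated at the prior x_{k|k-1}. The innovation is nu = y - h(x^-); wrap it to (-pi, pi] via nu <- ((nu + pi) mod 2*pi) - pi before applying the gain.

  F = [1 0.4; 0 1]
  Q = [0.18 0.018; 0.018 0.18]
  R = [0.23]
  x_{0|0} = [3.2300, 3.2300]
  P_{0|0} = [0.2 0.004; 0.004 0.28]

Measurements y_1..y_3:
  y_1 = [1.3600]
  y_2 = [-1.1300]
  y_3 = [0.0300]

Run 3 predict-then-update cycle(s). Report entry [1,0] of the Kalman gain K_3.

step 1: x^-=[4.5220, 3.2300]  P^-=[0.4280 0.1340; 0.1340 0.4600]  H_jac=[-0.1046 0.1464]  S=[0.2404]  K=[-0.1046; 0.2219]  nu=[0.7398]  x^+=[4.4446, 3.3941]  P^+=[0.4254 0.1396; 0.1396 0.4482]
step 2: x^-=[5.8023, 3.3941]  P^-=[0.7887 0.3368; 0.3368 0.6282]  H_jac=[-0.0751 0.1284]  S=[0.2383]  K=[-0.0671; 0.2323]  nu=[-1.6593]  x^+=[5.9136, 3.0087]  P^+=[0.7877 0.3406; 0.3406 0.6153]
step 3: x^-=[7.1171, 3.0087]  P^-=[1.3386 0.6047; 0.6047 0.7953]  H_jac=[-0.0504 0.1192]  S=[0.2374]  K=[0.0195; 0.2709]  nu=[-0.3700]  x^+=[7.1099, 2.9084]  P^+=[1.3385 0.6034; 0.6034 0.7779]

K[1,0] = 0.2709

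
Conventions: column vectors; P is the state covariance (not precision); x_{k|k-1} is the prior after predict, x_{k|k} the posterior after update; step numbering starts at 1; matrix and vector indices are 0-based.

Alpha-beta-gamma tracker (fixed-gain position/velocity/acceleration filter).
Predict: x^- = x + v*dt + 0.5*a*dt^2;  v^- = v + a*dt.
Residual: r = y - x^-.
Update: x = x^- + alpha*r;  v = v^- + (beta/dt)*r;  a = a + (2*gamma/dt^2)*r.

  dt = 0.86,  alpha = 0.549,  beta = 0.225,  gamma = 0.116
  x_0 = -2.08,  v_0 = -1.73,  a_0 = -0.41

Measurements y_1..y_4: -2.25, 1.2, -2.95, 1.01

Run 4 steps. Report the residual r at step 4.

resid = 1.9088

step 1: x_pred=-3.7194  r=1.4694  x^+=-2.9127  v^+=-1.6982  a^+=0.0509
step 2: x_pred=-4.3543  r=5.5543  x^+=-1.3050  v^+=-0.2012  a^+=1.7932
step 3: x_pred=-0.8149  r=-2.1351  x^+=-1.9871  v^+=0.7824  a^+=1.1235
step 4: x_pred=-0.8988  r=1.9088  x^+=0.1491  v^+=2.2479  a^+=1.7222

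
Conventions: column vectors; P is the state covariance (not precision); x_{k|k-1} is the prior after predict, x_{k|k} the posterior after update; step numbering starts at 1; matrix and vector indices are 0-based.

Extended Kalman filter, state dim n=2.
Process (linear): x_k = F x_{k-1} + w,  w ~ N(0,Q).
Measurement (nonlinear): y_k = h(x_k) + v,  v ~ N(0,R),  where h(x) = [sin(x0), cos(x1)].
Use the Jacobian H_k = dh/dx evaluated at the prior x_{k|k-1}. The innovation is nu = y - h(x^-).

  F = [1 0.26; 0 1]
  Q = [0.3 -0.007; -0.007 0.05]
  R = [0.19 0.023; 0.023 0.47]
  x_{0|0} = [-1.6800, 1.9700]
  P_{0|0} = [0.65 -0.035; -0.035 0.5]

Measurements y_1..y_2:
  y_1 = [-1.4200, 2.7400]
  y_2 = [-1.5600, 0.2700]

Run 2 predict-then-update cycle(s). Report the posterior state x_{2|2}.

step 1: x^-=[-1.1678, 1.9700]  P^-=[0.9656 0.0880; 0.0880 0.5500]  H_jac=[0.3922 0.0000; 0.0000 -0.9214]  S=[0.3385 -0.0088; -0.0088 0.9369]  K=[1.1167 -0.0761; 0.0879 -0.5401]  nu=[-0.5001, 3.1287]  x^+=[-1.9642, 0.2364]  P^+=[0.5366 0.0109; 0.0109 0.2733]
step 2: x^-=[-1.9028, 0.2364]  P^-=[0.8607 0.0750; 0.0750 0.3233]  H_jac=[-0.3259 0.0000; 0.0000 -0.2342]  S=[0.2814 0.0287; 0.0287 0.4877]  K=[-0.9991 0.0228; -0.0714 -0.1510]  nu=[-0.6146, -0.7022]  x^+=[-1.3048, 0.3863]  P^+=[0.5809 0.0523; 0.0523 0.3101]

x_post = [-1.3048, 0.3863]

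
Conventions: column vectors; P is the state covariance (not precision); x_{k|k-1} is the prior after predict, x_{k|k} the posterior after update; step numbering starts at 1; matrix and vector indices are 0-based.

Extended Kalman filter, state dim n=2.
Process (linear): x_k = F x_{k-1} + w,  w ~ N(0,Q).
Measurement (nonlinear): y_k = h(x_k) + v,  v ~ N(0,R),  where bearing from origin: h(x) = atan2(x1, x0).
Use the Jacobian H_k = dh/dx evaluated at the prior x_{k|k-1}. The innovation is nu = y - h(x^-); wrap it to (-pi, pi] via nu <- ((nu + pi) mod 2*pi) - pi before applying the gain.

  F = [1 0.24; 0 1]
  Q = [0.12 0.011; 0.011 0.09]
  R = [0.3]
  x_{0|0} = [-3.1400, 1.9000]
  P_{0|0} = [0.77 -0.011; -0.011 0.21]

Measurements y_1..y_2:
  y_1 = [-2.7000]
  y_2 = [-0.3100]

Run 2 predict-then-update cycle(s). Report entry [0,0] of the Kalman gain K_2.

K[0,0] = -0.4836

step 1: x^-=[-2.6840, 1.9000]  P^-=[0.8968 0.0504; 0.0504 0.3000]  H_jac=[-0.1757 -0.2482]  S=[0.3506]  K=[-0.4852; -0.2377]  nu=[1.0576]  x^+=[-3.1971, 1.6486]  P^+=[0.8143 0.0100; 0.0100 0.2802]
step 2: x^-=[-2.8014, 1.6486]  P^-=[0.9552 0.0882; 0.0882 0.3702]  H_jac=[-0.1560 -0.2651]  S=[0.3566]  K=[-0.4836; -0.3139]  nu=[-2.9197]  x^+=[-1.3895, 2.5650]  P^+=[0.8718 0.0341; 0.0341 0.3351]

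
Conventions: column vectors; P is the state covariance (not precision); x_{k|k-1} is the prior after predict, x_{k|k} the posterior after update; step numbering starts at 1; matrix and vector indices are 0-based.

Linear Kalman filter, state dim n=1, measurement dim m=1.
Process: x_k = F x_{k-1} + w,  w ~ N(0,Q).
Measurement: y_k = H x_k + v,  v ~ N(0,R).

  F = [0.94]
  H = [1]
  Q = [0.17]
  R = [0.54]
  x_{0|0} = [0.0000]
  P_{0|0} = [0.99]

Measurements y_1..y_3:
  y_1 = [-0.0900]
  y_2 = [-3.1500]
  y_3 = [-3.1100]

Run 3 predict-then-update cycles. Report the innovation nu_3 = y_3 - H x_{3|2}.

step 1: x^-=[0.0000]  P^-=[1.0448]  S=[1.5848]  K=[0.6593]  nu=[-0.0900]  x^+=[-0.0593]  P^+=[0.3560]
step 2: x^-=[-0.0558]  P^-=[0.4846]  S=[1.0246]  K=[0.4729]  nu=[-3.0942]  x^+=[-1.5192]  P^+=[0.2554]
step 3: x^-=[-1.4280]  P^-=[0.3957]  S=[0.9357]  K=[0.4229]  nu=[-1.6820]  x^+=[-2.1393]  P^+=[0.2283]

innov = [-1.6820]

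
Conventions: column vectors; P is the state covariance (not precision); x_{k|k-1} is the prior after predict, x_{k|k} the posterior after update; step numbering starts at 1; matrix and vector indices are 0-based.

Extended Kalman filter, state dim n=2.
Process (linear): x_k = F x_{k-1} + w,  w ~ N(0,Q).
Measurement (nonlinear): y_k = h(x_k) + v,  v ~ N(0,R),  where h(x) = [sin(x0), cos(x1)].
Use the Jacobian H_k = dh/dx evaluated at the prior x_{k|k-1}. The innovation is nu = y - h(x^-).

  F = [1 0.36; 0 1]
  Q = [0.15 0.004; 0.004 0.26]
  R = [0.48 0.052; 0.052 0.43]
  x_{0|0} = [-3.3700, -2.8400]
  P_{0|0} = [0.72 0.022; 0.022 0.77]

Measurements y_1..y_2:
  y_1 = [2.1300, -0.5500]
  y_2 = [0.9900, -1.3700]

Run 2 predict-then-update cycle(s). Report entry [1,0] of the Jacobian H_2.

step 1: x^-=[-4.3924, -2.8400]  P^-=[0.9856 0.3032; 0.3032 1.0300]  H_jac=[-0.3146 0.0000; 0.0000 0.2970]  S=[0.5775 0.0237; 0.0237 0.5209]  K=[-0.5449 0.1977; -0.1896 0.5960]  nu=[1.1808, 0.4049]  x^+=[-4.9558, -2.8225]  P^+=[0.7989 0.1908; 0.1908 0.8296]
step 2: x^-=[-5.9719, -2.8225]  P^-=[1.1937 0.4934; 0.4934 1.0896]  H_jac=[0.9519 0.0000; 0.0000 0.3137]  S=[1.5618 0.1993; 0.1993 0.5372]  K=[0.7252 0.0190; 0.2305 0.5507]  nu=[0.6837, -0.4205]  x^+=[-5.4841, -2.8965]  P^+=[0.3667 0.1463; 0.1463 0.7931]

H_jac[1,0] = 0.0000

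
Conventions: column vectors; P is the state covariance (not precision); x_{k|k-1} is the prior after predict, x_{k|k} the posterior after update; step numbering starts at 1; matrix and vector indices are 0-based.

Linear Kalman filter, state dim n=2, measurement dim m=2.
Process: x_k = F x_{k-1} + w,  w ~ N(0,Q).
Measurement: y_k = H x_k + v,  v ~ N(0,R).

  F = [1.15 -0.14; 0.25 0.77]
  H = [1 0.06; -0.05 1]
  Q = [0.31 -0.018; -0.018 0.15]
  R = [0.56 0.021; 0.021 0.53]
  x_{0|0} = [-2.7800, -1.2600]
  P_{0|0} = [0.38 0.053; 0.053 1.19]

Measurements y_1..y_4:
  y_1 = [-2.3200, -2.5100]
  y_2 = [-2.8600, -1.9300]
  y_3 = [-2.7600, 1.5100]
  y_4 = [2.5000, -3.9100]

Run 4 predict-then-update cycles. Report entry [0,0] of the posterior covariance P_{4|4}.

step 1: x^-=[-3.0206, -1.6652]  P^-=[0.8188 0.0080; 0.0080 0.8997]  S=[1.3830 0.0421; 0.0421 1.4309]  K=[0.5936 -0.0404; 0.0258 0.6277]  nu=[0.8005, -0.9958]  x^+=[-2.5051, -2.2697]  P^+=[0.3311 0.0076; 0.0076 0.3336]
step 2: x^-=[-2.5631, -2.3739]  P^-=[0.7520 0.0477; 0.0477 0.3714]  S=[1.3191 0.0532; 0.0532 0.8985]  K=[0.5732 -0.0227; 0.0366 0.4085]  nu=[-0.1544, 0.3158]  x^+=[-2.6588, -2.2506]  P^+=[0.3196 0.0160; 0.0160 0.2181]
step 3: x^-=[-2.7426, -2.3976]  P^-=[0.7317 0.0639; 0.0639 0.3054]  S=[1.3005 0.0665; 0.0665 0.8309]  K=[0.5662 -0.0124; 0.0448 0.3602]  nu=[0.1264, 3.7705]  x^+=[-2.7177, -1.0340]  P^+=[0.3156 0.0211; 0.0211 0.1929]
step 4: x^-=[-2.9806, -1.4756]  P^-=[0.7243 0.0699; 0.0699 0.2922]  S=[1.2938 0.0720; 0.0720 0.8170]  K=[0.5636 -0.0085; 0.0481 0.3491]  nu=[5.5691, -2.5835]  x^+=[0.1798, -2.1094]  P^+=[0.3140 0.0231; 0.0231 0.1872]

P_post[0,0] = 0.3140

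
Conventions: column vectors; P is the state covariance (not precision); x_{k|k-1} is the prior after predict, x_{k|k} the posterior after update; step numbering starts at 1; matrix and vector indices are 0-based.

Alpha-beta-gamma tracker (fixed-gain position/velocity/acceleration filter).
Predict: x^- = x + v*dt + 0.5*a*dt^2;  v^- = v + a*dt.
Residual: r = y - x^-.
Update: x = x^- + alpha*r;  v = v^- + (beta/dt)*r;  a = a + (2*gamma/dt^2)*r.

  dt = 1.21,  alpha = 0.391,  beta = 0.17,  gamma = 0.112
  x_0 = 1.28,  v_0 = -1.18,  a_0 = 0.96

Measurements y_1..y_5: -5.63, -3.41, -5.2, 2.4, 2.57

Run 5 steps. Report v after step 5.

v_post = 1.8448

step 1: x_pred=0.5550  r=-6.1850  x^+=-1.8634  v^+=-0.8874  a^+=0.0137
step 2: x_pred=-2.9270  r=-0.4830  x^+=-3.1159  v^+=-0.9386  a^+=-0.0602
step 3: x_pred=-4.2956  r=-0.9044  x^+=-4.6492  v^+=-1.1385  a^+=-0.1985
step 4: x_pred=-6.1721  r=8.5721  x^+=-2.8204  v^+=-0.1743  a^+=1.1130
step 5: x_pred=-2.2166  r=4.7866  x^+=-0.3451  v^+=1.8448  a^+=1.8453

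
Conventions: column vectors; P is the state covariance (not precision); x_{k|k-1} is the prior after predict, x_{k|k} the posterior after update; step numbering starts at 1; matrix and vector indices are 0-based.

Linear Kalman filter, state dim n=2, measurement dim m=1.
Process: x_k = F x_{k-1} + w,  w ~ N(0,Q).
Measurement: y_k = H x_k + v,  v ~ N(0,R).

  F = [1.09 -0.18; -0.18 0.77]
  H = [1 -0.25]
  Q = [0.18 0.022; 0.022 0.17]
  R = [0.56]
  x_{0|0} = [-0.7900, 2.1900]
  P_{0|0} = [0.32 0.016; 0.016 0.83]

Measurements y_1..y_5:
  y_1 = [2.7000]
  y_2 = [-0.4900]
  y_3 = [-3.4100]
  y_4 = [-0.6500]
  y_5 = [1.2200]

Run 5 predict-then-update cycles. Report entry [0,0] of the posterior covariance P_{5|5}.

step 1: x^-=[-1.2553, 1.8285]  P^-=[0.5808 -0.1419; -0.1419 0.6680]  S=[1.2535]  K=[0.4916; -0.2464]  nu=[4.4124]  x^+=[0.9140, 0.7412]  P^+=[0.2778 0.0100; 0.0100 0.5919]
step 2: x^-=[0.8629, 0.4062]  P^-=[0.5253 -0.1058; -0.1058 0.5272]  S=[1.1712]  K=[0.4711; -0.2029]  nu=[-1.2513]  x^+=[0.2733, 0.6601]  P^+=[0.2654 0.0061; 0.0061 0.4790]
step 3: x^-=[0.1791, 0.4591]  P^-=[0.5084 -0.0911; -0.0911 0.4609]  S=[1.1428]  K=[0.4648; -0.1806]  nu=[-3.4744]  x^+=[-1.4358, 1.0864]  P^+=[0.2615 0.0048; 0.0048 0.4236]
step 4: x^-=[-1.7606, 1.0950]  P^-=[0.5025 -0.0838; -0.0838 0.4283]  S=[1.1312]  K=[0.4628; -0.1688]  nu=[1.3843]  x^+=[-1.1200, 0.8613]  P^+=[0.2603 0.0045; 0.0045 0.3961]
step 5: x^-=[-1.3758, 0.8648]  P^-=[0.5003 -0.0800; -0.0800 0.4120]  S=[1.1261]  K=[0.4621; -0.1625]  nu=[2.8120]  x^+=[-0.0765, 0.4077]  P^+=[0.2599 0.0045; 0.0045 0.3823]

P_post[0,0] = 0.2599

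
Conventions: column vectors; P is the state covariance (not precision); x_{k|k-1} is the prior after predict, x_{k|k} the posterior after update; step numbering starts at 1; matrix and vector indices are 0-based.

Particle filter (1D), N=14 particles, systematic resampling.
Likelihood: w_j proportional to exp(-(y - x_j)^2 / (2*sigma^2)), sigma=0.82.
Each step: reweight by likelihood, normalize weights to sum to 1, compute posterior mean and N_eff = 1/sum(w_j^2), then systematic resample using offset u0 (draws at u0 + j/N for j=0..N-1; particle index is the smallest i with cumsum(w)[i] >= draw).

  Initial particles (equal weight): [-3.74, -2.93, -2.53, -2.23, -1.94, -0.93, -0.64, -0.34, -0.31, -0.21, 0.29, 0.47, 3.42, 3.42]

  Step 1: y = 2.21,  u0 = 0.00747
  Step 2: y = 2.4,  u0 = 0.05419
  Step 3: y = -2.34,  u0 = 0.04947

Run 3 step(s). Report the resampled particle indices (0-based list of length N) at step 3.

step 1: w=[0.0000, 0.0000, 0.0000, 0.0000, 0.0000, 0.0007, 0.0027, 0.0091, 0.0102, 0.0147, 0.0736, 0.1202, 0.3844, 0.3844]  mean=2.6954  Neff=3.1665  idx=[7, 10, 11, 11, 12, 12, 12, 12, 12, 13, 13, 13, 13, 13]
step 2: w=[0.0008, 0.0076, 0.0131, 0.0131, 0.0965, 0.0965, 0.0965, 0.0965, 0.0965, 0.0965, 0.0965, 0.0965, 0.0965, 0.0965]  mean=3.3158  Neff=10.6846  idx=[4, 4, 5, 6, 7, 7, 8, 9, 10, 10, 11, 12, 13, 13]
step 3: w=[0.0714, 0.0714, 0.0714, 0.0714, 0.0714, 0.0714, 0.0714, 0.0714, 0.0714, 0.0714, 0.0714, 0.0714, 0.0714, 0.0714]  mean=3.4200  Neff=14.0000  idx=[0, 1, 2, 3, 4, 5, 6, 7, 8, 9, 10, 11, 12, 13]

resampled_idx = [0, 1, 2, 3, 4, 5, 6, 7, 8, 9, 10, 11, 12, 13]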